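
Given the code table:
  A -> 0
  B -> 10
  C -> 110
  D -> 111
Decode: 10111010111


Decoding:
10 -> B
111 -> D
0 -> A
10 -> B
111 -> D


Result: BDABD


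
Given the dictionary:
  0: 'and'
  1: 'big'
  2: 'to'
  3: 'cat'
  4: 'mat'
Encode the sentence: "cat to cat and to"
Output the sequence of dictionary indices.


Look up each word in the dictionary:
  'cat' -> 3
  'to' -> 2
  'cat' -> 3
  'and' -> 0
  'to' -> 2

Encoded: [3, 2, 3, 0, 2]


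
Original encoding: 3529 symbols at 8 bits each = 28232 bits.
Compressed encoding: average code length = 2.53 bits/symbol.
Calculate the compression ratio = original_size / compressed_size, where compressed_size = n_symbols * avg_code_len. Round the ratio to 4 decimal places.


original_size = n_symbols * orig_bits = 3529 * 8 = 28232 bits
compressed_size = n_symbols * avg_code_len = 3529 * 2.53 = 8928.37 bits
ratio = original_size / compressed_size = 28232 / 8928.37 = 3.1621

Compression ratio = 3.1621


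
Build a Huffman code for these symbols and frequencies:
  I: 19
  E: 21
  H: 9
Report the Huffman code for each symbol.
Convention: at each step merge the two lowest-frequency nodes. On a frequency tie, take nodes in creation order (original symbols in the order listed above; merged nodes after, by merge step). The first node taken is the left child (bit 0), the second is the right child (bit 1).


Huffman tree construction:
Step 1: Merge H(9) + I(19) = 28
Step 2: Merge E(21) + (H+I)(28) = 49
Read each symbol's code off the tree from the root (left child = 0, right child = 1).

Codes:
  I: 11 (length 2)
  E: 0 (length 1)
  H: 10 (length 2)
Average code length: 77/49 = 1.5714 bits/symbol


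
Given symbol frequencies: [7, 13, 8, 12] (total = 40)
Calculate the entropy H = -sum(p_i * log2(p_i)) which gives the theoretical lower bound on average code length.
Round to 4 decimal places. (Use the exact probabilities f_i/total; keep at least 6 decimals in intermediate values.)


Per-symbol terms -p_i * log2(p_i) with p_i = f_i/40:
  p = 7/40 = 0.175000: log2(p) = -2.514573, -p*log2(p) = 0.440050
  p = 13/40 = 0.325000: log2(p) = -1.621488, -p*log2(p) = 0.526984
  p = 8/40 = 0.200000: log2(p) = -2.321928, -p*log2(p) = 0.464386
  p = 12/40 = 0.300000: log2(p) = -1.736966, -p*log2(p) = 0.521090
H = 0.440050 + 0.526984 + 0.464386 + 0.521090 = 1.952510

H = 1.9525 bits/symbol


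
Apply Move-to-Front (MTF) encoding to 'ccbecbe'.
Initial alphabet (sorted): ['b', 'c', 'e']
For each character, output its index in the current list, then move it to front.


MTF encoding:
'c': index 1 in ['b', 'c', 'e'] -> ['c', 'b', 'e']
'c': index 0 in ['c', 'b', 'e'] -> ['c', 'b', 'e']
'b': index 1 in ['c', 'b', 'e'] -> ['b', 'c', 'e']
'e': index 2 in ['b', 'c', 'e'] -> ['e', 'b', 'c']
'c': index 2 in ['e', 'b', 'c'] -> ['c', 'e', 'b']
'b': index 2 in ['c', 'e', 'b'] -> ['b', 'c', 'e']
'e': index 2 in ['b', 'c', 'e'] -> ['e', 'b', 'c']


Output: [1, 0, 1, 2, 2, 2, 2]


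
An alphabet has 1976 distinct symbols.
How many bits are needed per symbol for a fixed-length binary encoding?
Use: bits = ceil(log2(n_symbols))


log2(1976) = 10.9484
Bracket: 2^10 = 1024 < 1976 <= 2^11 = 2048
So ceil(log2(1976)) = 11

bits = ceil(log2(1976)) = ceil(10.9484) = 11 bits


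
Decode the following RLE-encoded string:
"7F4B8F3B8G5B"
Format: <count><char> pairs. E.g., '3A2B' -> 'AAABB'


Expanding each <count><char> pair:
  7F -> 'FFFFFFF'
  4B -> 'BBBB'
  8F -> 'FFFFFFFF'
  3B -> 'BBB'
  8G -> 'GGGGGGGG'
  5B -> 'BBBBB'

Decoded = FFFFFFFBBBBFFFFFFFFBBBGGGGGGGGBBBBB


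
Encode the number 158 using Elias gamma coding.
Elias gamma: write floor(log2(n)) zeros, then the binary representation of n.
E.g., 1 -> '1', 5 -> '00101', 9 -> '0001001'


num_bits = floor(log2(158)) + 1 = 8
leading_zeros = num_bits - 1 = 7
binary(158) = 10011110

Elias gamma(158) = '0000000' + '10011110' = 000000010011110 (15 bits)


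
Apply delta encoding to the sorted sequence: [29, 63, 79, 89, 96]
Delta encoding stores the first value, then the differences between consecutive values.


First value: 29
Deltas:
  63 - 29 = 34
  79 - 63 = 16
  89 - 79 = 10
  96 - 89 = 7


Delta encoded: [29, 34, 16, 10, 7]


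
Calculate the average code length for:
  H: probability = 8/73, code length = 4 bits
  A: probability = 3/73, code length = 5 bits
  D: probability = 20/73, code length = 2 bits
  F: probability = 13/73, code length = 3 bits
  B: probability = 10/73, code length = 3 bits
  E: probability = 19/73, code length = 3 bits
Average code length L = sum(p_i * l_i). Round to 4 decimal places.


Weighted contributions p_i * l_i:
  H: (8/73) * 4 = 32/73
  A: (3/73) * 5 = 15/73
  D: (20/73) * 2 = 40/73
  F: (13/73) * 3 = 39/73
  B: (10/73) * 3 = 30/73
  E: (19/73) * 3 = 57/73
Sum = (32 + 15 + 40 + 39 + 30 + 57)/73 = 213/73

L = 213/73 = 2.9178 bits/symbol


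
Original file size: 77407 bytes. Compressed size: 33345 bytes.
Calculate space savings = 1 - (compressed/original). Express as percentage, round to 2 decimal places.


ratio = compressed/original = 33345/77407 = 0.430775
savings = 1 - ratio = 1 - 0.430775 = 0.569225
as a percentage: 0.569225 * 100 = 56.92%

Space savings = 1 - 33345/77407 = 56.92%


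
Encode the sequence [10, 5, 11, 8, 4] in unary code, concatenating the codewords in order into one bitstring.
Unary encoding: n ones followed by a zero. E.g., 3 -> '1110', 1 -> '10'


Encode each number as n ones followed by a terminating 0:
  10 -> 11111111110 (11 bits)
  5 -> 111110 (6 bits)
  11 -> 111111111110 (12 bits)
  8 -> 111111110 (9 bits)
  4 -> 11110 (5 bits)
Total length = 11 + 6 + 12 + 9 + 5 = 43 bits.

Unary([10, 5, 11, 8, 4]) = 1111111111011111011111111111011111111011110 (43 bits)


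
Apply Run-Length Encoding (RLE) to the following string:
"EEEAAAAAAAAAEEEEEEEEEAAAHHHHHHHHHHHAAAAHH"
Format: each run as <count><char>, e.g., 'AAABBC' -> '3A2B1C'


Scanning runs left to right:
  i=0: run of 'E' x 3 -> '3E'
  i=3: run of 'A' x 9 -> '9A'
  i=12: run of 'E' x 9 -> '9E'
  i=21: run of 'A' x 3 -> '3A'
  i=24: run of 'H' x 11 -> '11H'
  i=35: run of 'A' x 4 -> '4A'
  i=39: run of 'H' x 2 -> '2H'

RLE = 3E9A9E3A11H4A2H


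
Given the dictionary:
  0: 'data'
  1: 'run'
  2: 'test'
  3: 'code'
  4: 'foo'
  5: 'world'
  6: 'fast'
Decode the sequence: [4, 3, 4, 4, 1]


Look up each index in the dictionary:
  4 -> 'foo'
  3 -> 'code'
  4 -> 'foo'
  4 -> 'foo'
  1 -> 'run'

Decoded: "foo code foo foo run"


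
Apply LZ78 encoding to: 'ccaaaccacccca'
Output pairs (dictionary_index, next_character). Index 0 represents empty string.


LZ78 encoding steps:
Dictionary: {0: ''}
Step 1: w='' (idx 0), next='c' -> output (0, 'c'), add 'c' as idx 1
Step 2: w='c' (idx 1), next='a' -> output (1, 'a'), add 'ca' as idx 2
Step 3: w='' (idx 0), next='a' -> output (0, 'a'), add 'a' as idx 3
Step 4: w='a' (idx 3), next='c' -> output (3, 'c'), add 'ac' as idx 4
Step 5: w='ca' (idx 2), next='c' -> output (2, 'c'), add 'cac' as idx 5
Step 6: w='c' (idx 1), next='c' -> output (1, 'c'), add 'cc' as idx 6
Step 7: w='ca' (idx 2), end of input -> output (2, '')


Encoded: [(0, 'c'), (1, 'a'), (0, 'a'), (3, 'c'), (2, 'c'), (1, 'c'), (2, '')]


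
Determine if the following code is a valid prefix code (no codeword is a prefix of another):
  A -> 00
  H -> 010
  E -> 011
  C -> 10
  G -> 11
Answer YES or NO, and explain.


Checking each pair (does one codeword prefix another?):
  A='00' vs H='010': no prefix
  A='00' vs E='011': no prefix
  A='00' vs C='10': no prefix
  A='00' vs G='11': no prefix
  H='010' vs A='00': no prefix
  H='010' vs E='011': no prefix
  H='010' vs C='10': no prefix
  H='010' vs G='11': no prefix
  E='011' vs A='00': no prefix
  E='011' vs H='010': no prefix
  E='011' vs C='10': no prefix
  E='011' vs G='11': no prefix
  C='10' vs A='00': no prefix
  C='10' vs H='010': no prefix
  C='10' vs E='011': no prefix
  C='10' vs G='11': no prefix
  G='11' vs A='00': no prefix
  G='11' vs H='010': no prefix
  G='11' vs E='011': no prefix
  G='11' vs C='10': no prefix
No violation found over all pairs.

YES -- this is a valid prefix code. No codeword is a prefix of any other codeword.


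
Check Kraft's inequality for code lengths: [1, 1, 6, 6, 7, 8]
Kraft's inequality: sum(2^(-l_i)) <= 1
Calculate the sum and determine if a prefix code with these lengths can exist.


Sum = 2^(-1) + 2^(-1) + 2^(-6) + 2^(-6) + 2^(-7) + 2^(-8)
    = 0.5 + 0.5 + 0.015625 + 0.015625 + 0.0078125 + 0.00390625
    = 267/256 = 1.04296875
Since 1.04296875 > 1, Kraft's inequality is NOT satisfied.
A prefix code with these lengths CANNOT exist.

Kraft sum = 1.04296875. Not satisfied.


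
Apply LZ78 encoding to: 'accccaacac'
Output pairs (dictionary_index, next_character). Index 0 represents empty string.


LZ78 encoding steps:
Dictionary: {0: ''}
Step 1: w='' (idx 0), next='a' -> output (0, 'a'), add 'a' as idx 1
Step 2: w='' (idx 0), next='c' -> output (0, 'c'), add 'c' as idx 2
Step 3: w='c' (idx 2), next='c' -> output (2, 'c'), add 'cc' as idx 3
Step 4: w='c' (idx 2), next='a' -> output (2, 'a'), add 'ca' as idx 4
Step 5: w='a' (idx 1), next='c' -> output (1, 'c'), add 'ac' as idx 5
Step 6: w='ac' (idx 5), end of input -> output (5, '')


Encoded: [(0, 'a'), (0, 'c'), (2, 'c'), (2, 'a'), (1, 'c'), (5, '')]


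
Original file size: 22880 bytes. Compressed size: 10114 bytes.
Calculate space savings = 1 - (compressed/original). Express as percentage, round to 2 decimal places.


ratio = compressed/original = 10114/22880 = 0.442045
savings = 1 - ratio = 1 - 0.442045 = 0.557955
as a percentage: 0.557955 * 100 = 55.8%

Space savings = 1 - 10114/22880 = 55.8%


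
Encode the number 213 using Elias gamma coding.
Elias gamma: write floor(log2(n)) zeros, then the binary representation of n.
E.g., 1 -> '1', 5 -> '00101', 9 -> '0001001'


num_bits = floor(log2(213)) + 1 = 8
leading_zeros = num_bits - 1 = 7
binary(213) = 11010101

Elias gamma(213) = '0000000' + '11010101' = 000000011010101 (15 bits)


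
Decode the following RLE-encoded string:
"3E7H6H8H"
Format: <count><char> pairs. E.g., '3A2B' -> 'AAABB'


Expanding each <count><char> pair:
  3E -> 'EEE'
  7H -> 'HHHHHHH'
  6H -> 'HHHHHH'
  8H -> 'HHHHHHHH'

Decoded = EEEHHHHHHHHHHHHHHHHHHHHH


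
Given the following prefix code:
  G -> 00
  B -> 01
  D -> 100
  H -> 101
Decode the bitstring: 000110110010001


Decoding step by step:
Bits 00 -> G
Bits 01 -> B
Bits 101 -> H
Bits 100 -> D
Bits 100 -> D
Bits 01 -> B


Decoded message: GBHDDB


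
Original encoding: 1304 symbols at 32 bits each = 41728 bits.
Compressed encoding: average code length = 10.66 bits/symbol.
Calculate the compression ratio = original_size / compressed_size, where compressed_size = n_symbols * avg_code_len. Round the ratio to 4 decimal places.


original_size = n_symbols * orig_bits = 1304 * 32 = 41728 bits
compressed_size = n_symbols * avg_code_len = 1304 * 10.66 = 13900.64 bits
ratio = original_size / compressed_size = 41728 / 13900.64 = 3.0019

Compression ratio = 3.0019


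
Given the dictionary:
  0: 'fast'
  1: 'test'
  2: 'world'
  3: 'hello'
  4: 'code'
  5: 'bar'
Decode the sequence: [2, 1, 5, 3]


Look up each index in the dictionary:
  2 -> 'world'
  1 -> 'test'
  5 -> 'bar'
  3 -> 'hello'

Decoded: "world test bar hello"


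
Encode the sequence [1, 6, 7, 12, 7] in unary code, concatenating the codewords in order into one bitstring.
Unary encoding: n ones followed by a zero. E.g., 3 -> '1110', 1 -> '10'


Encode each number as n ones followed by a terminating 0:
  1 -> 10 (2 bits)
  6 -> 1111110 (7 bits)
  7 -> 11111110 (8 bits)
  12 -> 1111111111110 (13 bits)
  7 -> 11111110 (8 bits)
Total length = 2 + 7 + 8 + 13 + 8 = 38 bits.

Unary([1, 6, 7, 12, 7]) = 10111111011111110111111111111011111110 (38 bits)


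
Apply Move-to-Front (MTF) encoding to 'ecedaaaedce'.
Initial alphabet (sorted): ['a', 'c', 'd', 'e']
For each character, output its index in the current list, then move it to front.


MTF encoding:
'e': index 3 in ['a', 'c', 'd', 'e'] -> ['e', 'a', 'c', 'd']
'c': index 2 in ['e', 'a', 'c', 'd'] -> ['c', 'e', 'a', 'd']
'e': index 1 in ['c', 'e', 'a', 'd'] -> ['e', 'c', 'a', 'd']
'd': index 3 in ['e', 'c', 'a', 'd'] -> ['d', 'e', 'c', 'a']
'a': index 3 in ['d', 'e', 'c', 'a'] -> ['a', 'd', 'e', 'c']
'a': index 0 in ['a', 'd', 'e', 'c'] -> ['a', 'd', 'e', 'c']
'a': index 0 in ['a', 'd', 'e', 'c'] -> ['a', 'd', 'e', 'c']
'e': index 2 in ['a', 'd', 'e', 'c'] -> ['e', 'a', 'd', 'c']
'd': index 2 in ['e', 'a', 'd', 'c'] -> ['d', 'e', 'a', 'c']
'c': index 3 in ['d', 'e', 'a', 'c'] -> ['c', 'd', 'e', 'a']
'e': index 2 in ['c', 'd', 'e', 'a'] -> ['e', 'c', 'd', 'a']


Output: [3, 2, 1, 3, 3, 0, 0, 2, 2, 3, 2]


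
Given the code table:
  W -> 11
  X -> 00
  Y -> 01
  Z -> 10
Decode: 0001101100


Decoding:
00 -> X
01 -> Y
10 -> Z
11 -> W
00 -> X


Result: XYZWX


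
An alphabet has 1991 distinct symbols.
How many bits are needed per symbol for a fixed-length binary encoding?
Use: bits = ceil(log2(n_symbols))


log2(1991) = 10.9593
Bracket: 2^10 = 1024 < 1991 <= 2^11 = 2048
So ceil(log2(1991)) = 11

bits = ceil(log2(1991)) = ceil(10.9593) = 11 bits


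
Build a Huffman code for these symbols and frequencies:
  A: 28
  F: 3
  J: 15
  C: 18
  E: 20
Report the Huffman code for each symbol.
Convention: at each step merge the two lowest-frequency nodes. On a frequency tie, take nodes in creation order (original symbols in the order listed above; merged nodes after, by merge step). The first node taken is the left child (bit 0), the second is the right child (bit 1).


Huffman tree construction:
Step 1: Merge F(3) + J(15) = 18
Step 2: Merge C(18) + (F+J)(18) = 36
Step 3: Merge E(20) + A(28) = 48
Step 4: Merge (C+(F+J))(36) + (E+A)(48) = 84
Read each symbol's code off the tree from the root (left child = 0, right child = 1).

Codes:
  A: 11 (length 2)
  F: 010 (length 3)
  J: 011 (length 3)
  C: 00 (length 2)
  E: 10 (length 2)
Average code length: 186/84 = 2.2143 bits/symbol


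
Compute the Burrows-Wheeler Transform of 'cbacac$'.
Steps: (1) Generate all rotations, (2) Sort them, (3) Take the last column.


Rotations (sorted):
  0: $cbacac -> last char: c
  1: ac$cbac -> last char: c
  2: acac$cb -> last char: b
  3: bacac$c -> last char: c
  4: c$cbaca -> last char: a
  5: cac$cba -> last char: a
  6: cbacac$ -> last char: $


BWT = ccbcaa$


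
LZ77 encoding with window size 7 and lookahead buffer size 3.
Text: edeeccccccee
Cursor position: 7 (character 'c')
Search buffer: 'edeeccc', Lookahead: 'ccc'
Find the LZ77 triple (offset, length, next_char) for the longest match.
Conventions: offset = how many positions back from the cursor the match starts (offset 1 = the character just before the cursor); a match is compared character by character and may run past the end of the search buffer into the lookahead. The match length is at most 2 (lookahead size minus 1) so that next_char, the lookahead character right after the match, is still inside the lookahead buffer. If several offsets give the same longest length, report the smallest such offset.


Try each offset into the search buffer:
  offset=1 (pos 6, char 'c'): match length 2
  offset=2 (pos 5, char 'c'): match length 2
  offset=3 (pos 4, char 'c'): match length 2
  offset=4 (pos 3, char 'e'): match length 0
  offset=5 (pos 2, char 'e'): match length 0
  offset=6 (pos 1, char 'd'): match length 0
  offset=7 (pos 0, char 'e'): match length 0
Longest match has length 2, found at offsets 1, 2, 3; take the smallest, offset 1.
next_char = character at position 7 + 2 = 9 -> 'c'

Best match: offset=1, length=2 (matching 'cc' starting at position 6)
LZ77 triple: (1, 2, 'c')


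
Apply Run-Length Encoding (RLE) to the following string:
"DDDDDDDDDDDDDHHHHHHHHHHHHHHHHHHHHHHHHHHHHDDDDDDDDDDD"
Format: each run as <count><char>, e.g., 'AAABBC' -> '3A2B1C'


Scanning runs left to right:
  i=0: run of 'D' x 13 -> '13D'
  i=13: run of 'H' x 28 -> '28H'
  i=41: run of 'D' x 11 -> '11D'

RLE = 13D28H11D


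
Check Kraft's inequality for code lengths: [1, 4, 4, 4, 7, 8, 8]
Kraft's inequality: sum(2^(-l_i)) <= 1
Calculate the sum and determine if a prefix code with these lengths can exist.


Sum = 2^(-1) + 2^(-4) + 2^(-4) + 2^(-4) + 2^(-7) + 2^(-8) + 2^(-8)
    = 0.5 + 0.0625 + 0.0625 + 0.0625 + 0.0078125 + 0.00390625 + 0.00390625
    = 180/256 = 0.703125
Since 0.703125 <= 1, Kraft's inequality IS satisfied.
A prefix code with these lengths CAN exist.

Kraft sum = 0.703125. Satisfied.


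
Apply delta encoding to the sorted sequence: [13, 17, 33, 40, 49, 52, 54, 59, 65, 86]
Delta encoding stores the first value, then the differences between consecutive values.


First value: 13
Deltas:
  17 - 13 = 4
  33 - 17 = 16
  40 - 33 = 7
  49 - 40 = 9
  52 - 49 = 3
  54 - 52 = 2
  59 - 54 = 5
  65 - 59 = 6
  86 - 65 = 21


Delta encoded: [13, 4, 16, 7, 9, 3, 2, 5, 6, 21]


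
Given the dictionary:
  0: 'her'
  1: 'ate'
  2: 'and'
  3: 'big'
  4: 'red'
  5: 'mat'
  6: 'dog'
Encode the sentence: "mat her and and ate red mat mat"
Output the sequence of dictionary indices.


Look up each word in the dictionary:
  'mat' -> 5
  'her' -> 0
  'and' -> 2
  'and' -> 2
  'ate' -> 1
  'red' -> 4
  'mat' -> 5
  'mat' -> 5

Encoded: [5, 0, 2, 2, 1, 4, 5, 5]


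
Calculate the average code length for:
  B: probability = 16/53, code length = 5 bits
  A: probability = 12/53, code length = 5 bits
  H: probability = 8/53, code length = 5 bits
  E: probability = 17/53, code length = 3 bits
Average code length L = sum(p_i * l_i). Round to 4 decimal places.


Weighted contributions p_i * l_i:
  B: (16/53) * 5 = 80/53
  A: (12/53) * 5 = 60/53
  H: (8/53) * 5 = 40/53
  E: (17/53) * 3 = 51/53
Sum = (80 + 60 + 40 + 51)/53 = 231/53

L = 231/53 = 4.3585 bits/symbol


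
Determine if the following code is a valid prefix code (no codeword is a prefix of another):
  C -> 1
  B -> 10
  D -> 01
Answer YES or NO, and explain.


Checking each pair (does one codeword prefix another?):
  C='1' vs B='10': prefix -- VIOLATION

NO -- this is NOT a valid prefix code. C (1) is a prefix of B (10).


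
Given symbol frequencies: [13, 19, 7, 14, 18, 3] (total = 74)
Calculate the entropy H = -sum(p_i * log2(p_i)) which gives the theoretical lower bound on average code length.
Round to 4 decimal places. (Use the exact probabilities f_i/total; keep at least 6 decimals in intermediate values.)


Per-symbol terms -p_i * log2(p_i) with p_i = f_i/74:
  p = 13/74 = 0.175676: log2(p) = -2.509014, -p*log2(p) = 0.440773
  p = 19/74 = 0.256757: log2(p) = -1.961526, -p*log2(p) = 0.503635
  p = 7/74 = 0.094595: log2(p) = -3.402098, -p*log2(p) = 0.321820
  p = 14/74 = 0.189189: log2(p) = -2.402098, -p*log2(p) = 0.454451
  p = 18/74 = 0.243243: log2(p) = -2.039528, -p*log2(p) = 0.496101
  p = 3/74 = 0.040541: log2(p) = -4.624491, -p*log2(p) = 0.187479
H = 0.440773 + 0.503635 + 0.321820 + 0.454451 + 0.496101 + 0.187479 = 2.404259

H = 2.4043 bits/symbol


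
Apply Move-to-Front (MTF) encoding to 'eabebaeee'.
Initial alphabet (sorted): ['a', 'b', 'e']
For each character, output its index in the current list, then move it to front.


MTF encoding:
'e': index 2 in ['a', 'b', 'e'] -> ['e', 'a', 'b']
'a': index 1 in ['e', 'a', 'b'] -> ['a', 'e', 'b']
'b': index 2 in ['a', 'e', 'b'] -> ['b', 'a', 'e']
'e': index 2 in ['b', 'a', 'e'] -> ['e', 'b', 'a']
'b': index 1 in ['e', 'b', 'a'] -> ['b', 'e', 'a']
'a': index 2 in ['b', 'e', 'a'] -> ['a', 'b', 'e']
'e': index 2 in ['a', 'b', 'e'] -> ['e', 'a', 'b']
'e': index 0 in ['e', 'a', 'b'] -> ['e', 'a', 'b']
'e': index 0 in ['e', 'a', 'b'] -> ['e', 'a', 'b']


Output: [2, 1, 2, 2, 1, 2, 2, 0, 0]


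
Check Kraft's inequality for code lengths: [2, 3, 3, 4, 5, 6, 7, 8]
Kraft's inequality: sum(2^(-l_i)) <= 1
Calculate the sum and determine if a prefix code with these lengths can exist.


Sum = 2^(-2) + 2^(-3) + 2^(-3) + 2^(-4) + 2^(-5) + 2^(-6) + 2^(-7) + 2^(-8)
    = 0.25 + 0.125 + 0.125 + 0.0625 + 0.03125 + 0.015625 + 0.0078125 + 0.00390625
    = 159/256 = 0.62109375
Since 0.62109375 <= 1, Kraft's inequality IS satisfied.
A prefix code with these lengths CAN exist.

Kraft sum = 0.62109375. Satisfied.


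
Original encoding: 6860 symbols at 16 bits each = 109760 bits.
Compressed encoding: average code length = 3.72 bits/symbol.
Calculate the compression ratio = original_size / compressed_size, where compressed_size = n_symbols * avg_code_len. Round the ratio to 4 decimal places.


original_size = n_symbols * orig_bits = 6860 * 16 = 109760 bits
compressed_size = n_symbols * avg_code_len = 6860 * 3.72 = 25519.2 bits
ratio = original_size / compressed_size = 109760 / 25519.2 = 4.3011

Compression ratio = 4.3011


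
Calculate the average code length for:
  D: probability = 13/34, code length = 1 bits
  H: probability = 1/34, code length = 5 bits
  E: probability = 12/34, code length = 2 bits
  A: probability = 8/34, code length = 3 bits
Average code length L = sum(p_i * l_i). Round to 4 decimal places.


Weighted contributions p_i * l_i:
  D: (13/34) * 1 = 13/34
  H: (1/34) * 5 = 5/34
  E: (12/34) * 2 = 24/34
  A: (8/34) * 3 = 24/34
Sum = (13 + 5 + 24 + 24)/34 = 66/34

L = 66/34 = 1.9412 bits/symbol


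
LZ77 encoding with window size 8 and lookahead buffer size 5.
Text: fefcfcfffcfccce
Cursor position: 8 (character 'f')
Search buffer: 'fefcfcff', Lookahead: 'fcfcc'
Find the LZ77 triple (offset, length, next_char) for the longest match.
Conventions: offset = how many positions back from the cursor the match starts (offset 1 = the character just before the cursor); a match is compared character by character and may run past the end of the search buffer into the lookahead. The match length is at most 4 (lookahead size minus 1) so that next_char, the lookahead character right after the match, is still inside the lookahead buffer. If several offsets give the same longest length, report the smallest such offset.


Try each offset into the search buffer:
  offset=1 (pos 7, char 'f'): match length 1
  offset=2 (pos 6, char 'f'): match length 1
  offset=3 (pos 5, char 'c'): match length 0
  offset=4 (pos 4, char 'f'): match length 3
  offset=5 (pos 3, char 'c'): match length 0
  offset=6 (pos 2, char 'f'): match length 4
  offset=7 (pos 1, char 'e'): match length 0
  offset=8 (pos 0, char 'f'): match length 1
Longest match has length 4 at offset 6.
next_char = character at position 8 + 4 = 12 -> 'c'

Best match: offset=6, length=4 (matching 'fcfc' starting at position 2)
LZ77 triple: (6, 4, 'c')


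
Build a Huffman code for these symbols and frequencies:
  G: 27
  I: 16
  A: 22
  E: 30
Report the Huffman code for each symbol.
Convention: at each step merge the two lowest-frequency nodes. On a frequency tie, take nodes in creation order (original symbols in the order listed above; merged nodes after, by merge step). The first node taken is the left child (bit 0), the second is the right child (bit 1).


Huffman tree construction:
Step 1: Merge I(16) + A(22) = 38
Step 2: Merge G(27) + E(30) = 57
Step 3: Merge (I+A)(38) + (G+E)(57) = 95
Read each symbol's code off the tree from the root (left child = 0, right child = 1).

Codes:
  G: 10 (length 2)
  I: 00 (length 2)
  A: 01 (length 2)
  E: 11 (length 2)
Average code length: 190/95 = 2.0000 bits/symbol


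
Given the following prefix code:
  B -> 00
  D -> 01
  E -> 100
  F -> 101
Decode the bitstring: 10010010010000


Decoding step by step:
Bits 100 -> E
Bits 100 -> E
Bits 100 -> E
Bits 100 -> E
Bits 00 -> B


Decoded message: EEEEB


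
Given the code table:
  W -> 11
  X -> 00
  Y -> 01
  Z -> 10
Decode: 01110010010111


Decoding:
01 -> Y
11 -> W
00 -> X
10 -> Z
01 -> Y
01 -> Y
11 -> W


Result: YWXZYYW


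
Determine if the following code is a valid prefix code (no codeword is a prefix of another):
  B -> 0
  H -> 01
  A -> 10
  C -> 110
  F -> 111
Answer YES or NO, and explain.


Checking each pair (does one codeword prefix another?):
  B='0' vs H='01': prefix -- VIOLATION

NO -- this is NOT a valid prefix code. B (0) is a prefix of H (01).


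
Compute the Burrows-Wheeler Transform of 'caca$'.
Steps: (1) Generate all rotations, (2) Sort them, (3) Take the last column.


Rotations (sorted):
  0: $caca -> last char: a
  1: a$cac -> last char: c
  2: aca$c -> last char: c
  3: ca$ca -> last char: a
  4: caca$ -> last char: $


BWT = acca$


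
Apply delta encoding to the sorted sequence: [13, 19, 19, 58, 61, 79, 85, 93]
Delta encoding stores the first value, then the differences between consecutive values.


First value: 13
Deltas:
  19 - 13 = 6
  19 - 19 = 0
  58 - 19 = 39
  61 - 58 = 3
  79 - 61 = 18
  85 - 79 = 6
  93 - 85 = 8


Delta encoded: [13, 6, 0, 39, 3, 18, 6, 8]


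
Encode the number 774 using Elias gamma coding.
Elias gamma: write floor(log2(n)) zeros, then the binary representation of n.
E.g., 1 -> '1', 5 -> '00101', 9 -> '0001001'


num_bits = floor(log2(774)) + 1 = 10
leading_zeros = num_bits - 1 = 9
binary(774) = 1100000110

Elias gamma(774) = '000000000' + '1100000110' = 0000000001100000110 (19 bits)


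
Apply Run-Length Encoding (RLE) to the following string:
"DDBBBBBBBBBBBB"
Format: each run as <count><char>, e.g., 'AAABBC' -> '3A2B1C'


Scanning runs left to right:
  i=0: run of 'D' x 2 -> '2D'
  i=2: run of 'B' x 12 -> '12B'

RLE = 2D12B


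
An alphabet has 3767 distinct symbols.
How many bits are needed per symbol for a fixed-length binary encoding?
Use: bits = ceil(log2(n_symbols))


log2(3767) = 11.8792
Bracket: 2^11 = 2048 < 3767 <= 2^12 = 4096
So ceil(log2(3767)) = 12

bits = ceil(log2(3767)) = ceil(11.8792) = 12 bits


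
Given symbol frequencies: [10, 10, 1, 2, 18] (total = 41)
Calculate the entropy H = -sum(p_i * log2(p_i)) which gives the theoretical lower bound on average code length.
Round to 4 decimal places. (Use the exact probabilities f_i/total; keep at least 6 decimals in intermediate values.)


Per-symbol terms -p_i * log2(p_i) with p_i = f_i/41:
  p = 10/41 = 0.243902: log2(p) = -2.035624, -p*log2(p) = 0.496494
  p = 10/41 = 0.243902: log2(p) = -2.035624, -p*log2(p) = 0.496494
  p = 1/41 = 0.024390: log2(p) = -5.357552, -p*log2(p) = 0.130672
  p = 2/41 = 0.048780: log2(p) = -4.357552, -p*log2(p) = 0.212564
  p = 18/41 = 0.439024: log2(p) = -1.187627, -p*log2(p) = 0.521397
H = 0.496494 + 0.496494 + 0.130672 + 0.212564 + 0.521397 = 1.857621

H = 1.8576 bits/symbol


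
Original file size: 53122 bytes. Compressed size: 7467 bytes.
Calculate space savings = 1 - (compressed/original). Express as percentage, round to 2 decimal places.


ratio = compressed/original = 7467/53122 = 0.140563
savings = 1 - ratio = 1 - 0.140563 = 0.859437
as a percentage: 0.859437 * 100 = 85.94%

Space savings = 1 - 7467/53122 = 85.94%


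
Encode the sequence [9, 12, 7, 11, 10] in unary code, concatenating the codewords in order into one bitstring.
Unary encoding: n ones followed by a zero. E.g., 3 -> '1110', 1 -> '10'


Encode each number as n ones followed by a terminating 0:
  9 -> 1111111110 (10 bits)
  12 -> 1111111111110 (13 bits)
  7 -> 11111110 (8 bits)
  11 -> 111111111110 (12 bits)
  10 -> 11111111110 (11 bits)
Total length = 10 + 13 + 8 + 12 + 11 = 54 bits.

Unary([9, 12, 7, 11, 10]) = 111111111011111111111101111111011111111111011111111110 (54 bits)


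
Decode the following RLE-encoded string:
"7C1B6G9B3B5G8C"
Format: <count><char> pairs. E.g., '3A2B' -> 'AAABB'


Expanding each <count><char> pair:
  7C -> 'CCCCCCC'
  1B -> 'B'
  6G -> 'GGGGGG'
  9B -> 'BBBBBBBBB'
  3B -> 'BBB'
  5G -> 'GGGGG'
  8C -> 'CCCCCCCC'

Decoded = CCCCCCCBGGGGGGBBBBBBBBBBBBGGGGGCCCCCCCC


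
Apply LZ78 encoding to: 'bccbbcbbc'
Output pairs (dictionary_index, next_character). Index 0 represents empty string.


LZ78 encoding steps:
Dictionary: {0: ''}
Step 1: w='' (idx 0), next='b' -> output (0, 'b'), add 'b' as idx 1
Step 2: w='' (idx 0), next='c' -> output (0, 'c'), add 'c' as idx 2
Step 3: w='c' (idx 2), next='b' -> output (2, 'b'), add 'cb' as idx 3
Step 4: w='b' (idx 1), next='c' -> output (1, 'c'), add 'bc' as idx 4
Step 5: w='b' (idx 1), next='b' -> output (1, 'b'), add 'bb' as idx 5
Step 6: w='c' (idx 2), end of input -> output (2, '')


Encoded: [(0, 'b'), (0, 'c'), (2, 'b'), (1, 'c'), (1, 'b'), (2, '')]


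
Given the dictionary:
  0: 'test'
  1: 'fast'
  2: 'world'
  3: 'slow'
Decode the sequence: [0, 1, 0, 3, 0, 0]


Look up each index in the dictionary:
  0 -> 'test'
  1 -> 'fast'
  0 -> 'test'
  3 -> 'slow'
  0 -> 'test'
  0 -> 'test'

Decoded: "test fast test slow test test"


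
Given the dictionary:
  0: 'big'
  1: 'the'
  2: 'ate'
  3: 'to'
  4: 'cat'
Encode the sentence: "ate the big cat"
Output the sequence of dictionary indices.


Look up each word in the dictionary:
  'ate' -> 2
  'the' -> 1
  'big' -> 0
  'cat' -> 4

Encoded: [2, 1, 0, 4]


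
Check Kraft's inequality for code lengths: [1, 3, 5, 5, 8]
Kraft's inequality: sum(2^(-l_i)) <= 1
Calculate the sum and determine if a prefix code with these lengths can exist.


Sum = 2^(-1) + 2^(-3) + 2^(-5) + 2^(-5) + 2^(-8)
    = 0.5 + 0.125 + 0.03125 + 0.03125 + 0.00390625
    = 177/256 = 0.69140625
Since 0.69140625 <= 1, Kraft's inequality IS satisfied.
A prefix code with these lengths CAN exist.

Kraft sum = 0.69140625. Satisfied.


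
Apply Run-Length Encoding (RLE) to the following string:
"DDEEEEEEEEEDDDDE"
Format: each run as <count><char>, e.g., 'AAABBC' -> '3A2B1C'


Scanning runs left to right:
  i=0: run of 'D' x 2 -> '2D'
  i=2: run of 'E' x 9 -> '9E'
  i=11: run of 'D' x 4 -> '4D'
  i=15: run of 'E' x 1 -> '1E'

RLE = 2D9E4D1E


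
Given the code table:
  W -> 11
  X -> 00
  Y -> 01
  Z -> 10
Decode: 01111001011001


Decoding:
01 -> Y
11 -> W
10 -> Z
01 -> Y
01 -> Y
10 -> Z
01 -> Y


Result: YWZYYZY


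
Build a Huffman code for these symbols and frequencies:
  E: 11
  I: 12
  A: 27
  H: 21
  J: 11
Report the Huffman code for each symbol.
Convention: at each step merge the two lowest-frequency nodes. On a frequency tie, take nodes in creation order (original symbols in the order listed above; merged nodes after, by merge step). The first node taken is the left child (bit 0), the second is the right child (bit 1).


Huffman tree construction:
Step 1: Merge E(11) + J(11) = 22
Step 2: Merge I(12) + H(21) = 33
Step 3: Merge (E+J)(22) + A(27) = 49
Step 4: Merge (I+H)(33) + ((E+J)+A)(49) = 82
Read each symbol's code off the tree from the root (left child = 0, right child = 1).

Codes:
  E: 100 (length 3)
  I: 00 (length 2)
  A: 11 (length 2)
  H: 01 (length 2)
  J: 101 (length 3)
Average code length: 186/82 = 2.2683 bits/symbol


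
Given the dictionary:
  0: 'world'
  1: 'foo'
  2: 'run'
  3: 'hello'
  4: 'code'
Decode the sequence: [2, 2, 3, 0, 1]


Look up each index in the dictionary:
  2 -> 'run'
  2 -> 'run'
  3 -> 'hello'
  0 -> 'world'
  1 -> 'foo'

Decoded: "run run hello world foo"


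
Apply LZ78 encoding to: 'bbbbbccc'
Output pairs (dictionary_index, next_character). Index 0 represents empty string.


LZ78 encoding steps:
Dictionary: {0: ''}
Step 1: w='' (idx 0), next='b' -> output (0, 'b'), add 'b' as idx 1
Step 2: w='b' (idx 1), next='b' -> output (1, 'b'), add 'bb' as idx 2
Step 3: w='bb' (idx 2), next='c' -> output (2, 'c'), add 'bbc' as idx 3
Step 4: w='' (idx 0), next='c' -> output (0, 'c'), add 'c' as idx 4
Step 5: w='c' (idx 4), end of input -> output (4, '')


Encoded: [(0, 'b'), (1, 'b'), (2, 'c'), (0, 'c'), (4, '')]


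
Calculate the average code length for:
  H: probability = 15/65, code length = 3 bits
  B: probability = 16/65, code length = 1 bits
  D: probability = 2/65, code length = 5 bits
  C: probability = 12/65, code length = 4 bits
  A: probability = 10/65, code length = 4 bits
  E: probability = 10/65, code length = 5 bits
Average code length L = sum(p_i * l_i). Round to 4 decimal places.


Weighted contributions p_i * l_i:
  H: (15/65) * 3 = 45/65
  B: (16/65) * 1 = 16/65
  D: (2/65) * 5 = 10/65
  C: (12/65) * 4 = 48/65
  A: (10/65) * 4 = 40/65
  E: (10/65) * 5 = 50/65
Sum = (45 + 16 + 10 + 48 + 40 + 50)/65 = 209/65

L = 209/65 = 3.2154 bits/symbol


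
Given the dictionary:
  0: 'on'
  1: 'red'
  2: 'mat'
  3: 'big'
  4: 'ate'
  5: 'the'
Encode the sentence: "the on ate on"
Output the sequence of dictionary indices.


Look up each word in the dictionary:
  'the' -> 5
  'on' -> 0
  'ate' -> 4
  'on' -> 0

Encoded: [5, 0, 4, 0]


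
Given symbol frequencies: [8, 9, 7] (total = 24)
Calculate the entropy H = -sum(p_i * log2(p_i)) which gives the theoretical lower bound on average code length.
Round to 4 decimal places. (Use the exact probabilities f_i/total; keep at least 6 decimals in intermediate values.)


Per-symbol terms -p_i * log2(p_i) with p_i = f_i/24:
  p = 8/24 = 0.333333: log2(p) = -1.584963, -p*log2(p) = 0.528321
  p = 9/24 = 0.375000: log2(p) = -1.415037, -p*log2(p) = 0.530639
  p = 7/24 = 0.291667: log2(p) = -1.777608, -p*log2(p) = 0.518469
H = 0.528321 + 0.530639 + 0.518469 = 1.577429

H = 1.5774 bits/symbol


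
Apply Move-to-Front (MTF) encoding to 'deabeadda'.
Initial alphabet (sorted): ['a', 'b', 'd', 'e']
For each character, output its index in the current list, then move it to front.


MTF encoding:
'd': index 2 in ['a', 'b', 'd', 'e'] -> ['d', 'a', 'b', 'e']
'e': index 3 in ['d', 'a', 'b', 'e'] -> ['e', 'd', 'a', 'b']
'a': index 2 in ['e', 'd', 'a', 'b'] -> ['a', 'e', 'd', 'b']
'b': index 3 in ['a', 'e', 'd', 'b'] -> ['b', 'a', 'e', 'd']
'e': index 2 in ['b', 'a', 'e', 'd'] -> ['e', 'b', 'a', 'd']
'a': index 2 in ['e', 'b', 'a', 'd'] -> ['a', 'e', 'b', 'd']
'd': index 3 in ['a', 'e', 'b', 'd'] -> ['d', 'a', 'e', 'b']
'd': index 0 in ['d', 'a', 'e', 'b'] -> ['d', 'a', 'e', 'b']
'a': index 1 in ['d', 'a', 'e', 'b'] -> ['a', 'd', 'e', 'b']


Output: [2, 3, 2, 3, 2, 2, 3, 0, 1]


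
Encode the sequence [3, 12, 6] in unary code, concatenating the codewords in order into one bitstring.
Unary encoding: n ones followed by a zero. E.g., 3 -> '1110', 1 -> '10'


Encode each number as n ones followed by a terminating 0:
  3 -> 1110 (4 bits)
  12 -> 1111111111110 (13 bits)
  6 -> 1111110 (7 bits)
Total length = 4 + 13 + 7 = 24 bits.

Unary([3, 12, 6]) = 111011111111111101111110 (24 bits)


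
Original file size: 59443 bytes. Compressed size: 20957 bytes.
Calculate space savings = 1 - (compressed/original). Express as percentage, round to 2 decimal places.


ratio = compressed/original = 20957/59443 = 0.352556
savings = 1 - ratio = 1 - 0.352556 = 0.647444
as a percentage: 0.647444 * 100 = 64.74%

Space savings = 1 - 20957/59443 = 64.74%


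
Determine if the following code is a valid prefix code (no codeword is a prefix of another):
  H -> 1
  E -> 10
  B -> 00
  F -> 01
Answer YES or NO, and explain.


Checking each pair (does one codeword prefix another?):
  H='1' vs E='10': prefix -- VIOLATION

NO -- this is NOT a valid prefix code. H (1) is a prefix of E (10).


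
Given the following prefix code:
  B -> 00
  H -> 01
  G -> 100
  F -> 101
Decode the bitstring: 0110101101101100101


Decoding step by step:
Bits 01 -> H
Bits 101 -> F
Bits 01 -> H
Bits 101 -> F
Bits 101 -> F
Bits 100 -> G
Bits 101 -> F


Decoded message: HFHFFGF


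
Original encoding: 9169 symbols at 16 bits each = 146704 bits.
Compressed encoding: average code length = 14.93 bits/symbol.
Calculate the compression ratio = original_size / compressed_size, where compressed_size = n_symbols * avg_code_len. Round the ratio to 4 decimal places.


original_size = n_symbols * orig_bits = 9169 * 16 = 146704 bits
compressed_size = n_symbols * avg_code_len = 9169 * 14.93 = 136893.17 bits
ratio = original_size / compressed_size = 146704 / 136893.17 = 1.0717

Compression ratio = 1.0717


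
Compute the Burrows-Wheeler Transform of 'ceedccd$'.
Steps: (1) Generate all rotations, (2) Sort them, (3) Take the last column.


Rotations (sorted):
  0: $ceedccd -> last char: d
  1: ccd$ceed -> last char: d
  2: cd$ceedc -> last char: c
  3: ceedccd$ -> last char: $
  4: d$ceedcc -> last char: c
  5: dccd$cee -> last char: e
  6: edccd$ce -> last char: e
  7: eedccd$c -> last char: c


BWT = ddc$ceec


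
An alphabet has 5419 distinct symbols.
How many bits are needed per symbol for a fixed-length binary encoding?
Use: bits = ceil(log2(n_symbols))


log2(5419) = 12.4038
Bracket: 2^12 = 4096 < 5419 <= 2^13 = 8192
So ceil(log2(5419)) = 13

bits = ceil(log2(5419)) = ceil(12.4038) = 13 bits


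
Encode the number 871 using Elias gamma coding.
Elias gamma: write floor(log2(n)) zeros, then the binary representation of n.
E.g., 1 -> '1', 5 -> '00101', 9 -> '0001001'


num_bits = floor(log2(871)) + 1 = 10
leading_zeros = num_bits - 1 = 9
binary(871) = 1101100111

Elias gamma(871) = '000000000' + '1101100111' = 0000000001101100111 (19 bits)


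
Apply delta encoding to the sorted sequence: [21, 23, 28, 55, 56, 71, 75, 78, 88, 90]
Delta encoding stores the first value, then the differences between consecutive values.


First value: 21
Deltas:
  23 - 21 = 2
  28 - 23 = 5
  55 - 28 = 27
  56 - 55 = 1
  71 - 56 = 15
  75 - 71 = 4
  78 - 75 = 3
  88 - 78 = 10
  90 - 88 = 2


Delta encoded: [21, 2, 5, 27, 1, 15, 4, 3, 10, 2]


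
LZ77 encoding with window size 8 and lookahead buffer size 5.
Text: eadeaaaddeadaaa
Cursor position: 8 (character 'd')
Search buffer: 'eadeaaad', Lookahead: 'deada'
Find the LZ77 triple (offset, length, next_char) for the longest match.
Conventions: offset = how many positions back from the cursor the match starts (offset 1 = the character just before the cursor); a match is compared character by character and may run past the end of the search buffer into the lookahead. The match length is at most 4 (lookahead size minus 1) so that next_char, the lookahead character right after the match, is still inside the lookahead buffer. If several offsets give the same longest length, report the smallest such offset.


Try each offset into the search buffer:
  offset=1 (pos 7, char 'd'): match length 1
  offset=2 (pos 6, char 'a'): match length 0
  offset=3 (pos 5, char 'a'): match length 0
  offset=4 (pos 4, char 'a'): match length 0
  offset=5 (pos 3, char 'e'): match length 0
  offset=6 (pos 2, char 'd'): match length 3
  offset=7 (pos 1, char 'a'): match length 0
  offset=8 (pos 0, char 'e'): match length 0
Longest match has length 3 at offset 6.
next_char = character at position 8 + 3 = 11 -> 'd'

Best match: offset=6, length=3 (matching 'dea' starting at position 2)
LZ77 triple: (6, 3, 'd')


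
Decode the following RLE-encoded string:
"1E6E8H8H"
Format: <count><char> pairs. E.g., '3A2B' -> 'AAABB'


Expanding each <count><char> pair:
  1E -> 'E'
  6E -> 'EEEEEE'
  8H -> 'HHHHHHHH'
  8H -> 'HHHHHHHH'

Decoded = EEEEEEEHHHHHHHHHHHHHHHH


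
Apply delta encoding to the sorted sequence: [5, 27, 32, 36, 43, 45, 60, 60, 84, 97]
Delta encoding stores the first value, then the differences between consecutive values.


First value: 5
Deltas:
  27 - 5 = 22
  32 - 27 = 5
  36 - 32 = 4
  43 - 36 = 7
  45 - 43 = 2
  60 - 45 = 15
  60 - 60 = 0
  84 - 60 = 24
  97 - 84 = 13


Delta encoded: [5, 22, 5, 4, 7, 2, 15, 0, 24, 13]


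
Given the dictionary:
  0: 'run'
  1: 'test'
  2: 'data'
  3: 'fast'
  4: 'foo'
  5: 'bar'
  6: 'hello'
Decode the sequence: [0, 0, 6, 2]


Look up each index in the dictionary:
  0 -> 'run'
  0 -> 'run'
  6 -> 'hello'
  2 -> 'data'

Decoded: "run run hello data"


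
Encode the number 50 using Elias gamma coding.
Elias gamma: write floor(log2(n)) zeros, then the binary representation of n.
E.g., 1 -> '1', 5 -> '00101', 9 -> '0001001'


num_bits = floor(log2(50)) + 1 = 6
leading_zeros = num_bits - 1 = 5
binary(50) = 110010

Elias gamma(50) = '00000' + '110010' = 00000110010 (11 bits)


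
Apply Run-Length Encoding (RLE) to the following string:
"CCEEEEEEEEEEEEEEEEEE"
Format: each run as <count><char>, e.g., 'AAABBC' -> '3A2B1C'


Scanning runs left to right:
  i=0: run of 'C' x 2 -> '2C'
  i=2: run of 'E' x 18 -> '18E'

RLE = 2C18E


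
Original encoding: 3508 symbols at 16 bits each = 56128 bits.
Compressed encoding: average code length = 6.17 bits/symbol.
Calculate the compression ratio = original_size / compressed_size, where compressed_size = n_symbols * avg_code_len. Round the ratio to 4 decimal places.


original_size = n_symbols * orig_bits = 3508 * 16 = 56128 bits
compressed_size = n_symbols * avg_code_len = 3508 * 6.17 = 21644.36 bits
ratio = original_size / compressed_size = 56128 / 21644.36 = 2.5932

Compression ratio = 2.5932
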